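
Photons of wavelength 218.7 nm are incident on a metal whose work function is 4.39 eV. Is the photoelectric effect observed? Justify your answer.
Yes

For photoemission, the photon energy must exceed the work function.

Photon energy: E = hc/λ = 5.6691 eV
Work function: φ = 4.39 eV

Since E_photon (5.6691 eV) > φ (4.39 eV), photoemission WILL occur.
The threshold wavelength is λ₀ = hc/φ = 282.4 nm.
Since 218.7 nm < 282.4 nm, the light has sufficient energy.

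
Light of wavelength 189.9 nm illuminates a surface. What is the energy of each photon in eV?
6.5289 eV

Using E = hf = hc/λ:

E = hc/λ = (6.626×10⁻³⁴ J·s)(3×10⁸ m/s) / (189.9×10⁻⁹ m)
E = 6.5289 eV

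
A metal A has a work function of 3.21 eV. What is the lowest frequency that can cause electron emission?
7.7617e+14 Hz

The threshold frequency is when the photon energy equals the work function:
hf₀ = φ

Solving for f₀:
f₀ = φ/h = (3.21 eV × 1.602×10⁻¹⁹ J/eV) / (6.626×10⁻³⁴ J·s)
f₀ = 7.7617e+14 Hz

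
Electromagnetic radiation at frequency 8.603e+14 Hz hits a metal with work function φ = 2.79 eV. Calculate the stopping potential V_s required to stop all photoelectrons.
0.7679 V

The stopping potential V_s satisfies: eV_s = KE_max

First, find KE_max using Einstein's equation:
E_photon = hf = (6.626×10⁻³⁴ J·s)(8.603e+14 Hz) = 3.5579 eV
KE_max = E_photon - φ = 3.5579 - 2.79 = 0.7679 eV

Since eV_s = KE_max:
V_s = KE_max/e = 0.7679 V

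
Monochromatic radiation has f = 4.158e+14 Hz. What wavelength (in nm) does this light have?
721.00 nm

Using the wave equation: c = fλ

Solving for wavelength:
λ = c/f = (3×10⁸ m/s) / (4.158e+14 Hz)
λ = 721.00 nm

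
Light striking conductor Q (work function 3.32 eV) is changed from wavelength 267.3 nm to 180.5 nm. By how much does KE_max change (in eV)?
2.2305 eV

Using Einstein's equation: KE_max = hc/λ - φ

For λ₁ = 267.3 nm:
KE₁ = hc/λ₁ - φ = 4.6384 - 3.32 = 1.3184 eV

For λ₂ = 180.5 nm:
KE₂ = hc/λ₂ - φ = 6.8689 - 3.32 = 3.5489 eV

Change in KE:
ΔKE = KE₂ - KE₁ = 3.5489 - 1.3184 = 2.2305 eV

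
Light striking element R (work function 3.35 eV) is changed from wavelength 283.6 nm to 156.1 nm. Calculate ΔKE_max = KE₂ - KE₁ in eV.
3.5708 eV

Using Einstein's equation: KE_max = hc/λ - φ

For λ₁ = 283.6 nm:
KE₁ = hc/λ₁ - φ = 4.3718 - 3.35 = 1.0218 eV

For λ₂ = 156.1 nm:
KE₂ = hc/λ₂ - φ = 7.9426 - 3.35 = 4.5926 eV

Change in KE:
ΔKE = KE₂ - KE₁ = 4.5926 - 1.0218 = 3.5708 eV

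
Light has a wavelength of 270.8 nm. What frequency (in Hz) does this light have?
1.1071e+15 Hz

Using the wave equation: c = fλ

Solving for frequency:
f = c/λ = (3×10⁸ m/s) / (270.8×10⁻⁹ m)
f = 1.1071e+15 Hz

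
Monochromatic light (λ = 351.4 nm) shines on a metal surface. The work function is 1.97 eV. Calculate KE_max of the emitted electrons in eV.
1.5583 eV

Using Einstein's photoelectric equation: KE_max = hf - φ = hc/λ - φ

First, calculate the photon energy:
E_photon = hc/λ = (6.626×10⁻³⁴ J·s)(3×10⁸ m/s) / (351.4×10⁻⁹ m)
E_photon = 3.5283 eV

Then, the maximum kinetic energy:
KE_max = E_photon - φ = 3.5283 eV - 1.97 eV = 1.5583 eV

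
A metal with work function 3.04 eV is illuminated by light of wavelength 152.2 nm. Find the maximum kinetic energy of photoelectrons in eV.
5.1061 eV

Using Einstein's photoelectric equation: KE_max = hf - φ = hc/λ - φ

First, calculate the photon energy:
E_photon = hc/λ = (6.626×10⁻³⁴ J·s)(3×10⁸ m/s) / (152.2×10⁻⁹ m)
E_photon = 8.1461 eV

Then, the maximum kinetic energy:
KE_max = E_photon - φ = 8.1461 eV - 3.04 eV = 5.1061 eV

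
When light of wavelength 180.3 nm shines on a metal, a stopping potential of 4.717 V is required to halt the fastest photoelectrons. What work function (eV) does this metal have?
2.16 eV

The stopping potential gives the maximum kinetic energy: KE_max = eV_s = 4.717 eV

From Einstein's photoelectric equation: KE_max = hc/λ - φ
Rearranging: φ = hc/λ - KE_max

Calculate photon energy:
E_photon = hc/λ = (6.626×10⁻³⁴ J·s)(3×10⁸ m/s) / (180.3×10⁻⁹ m) = 6.8766 eV

Therefore:
φ = 6.8766 - 4.717 = 2.16 eV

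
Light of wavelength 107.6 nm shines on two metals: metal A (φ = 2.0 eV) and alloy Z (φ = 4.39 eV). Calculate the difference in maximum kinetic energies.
2.3900 eV

Using KE_max = hc/λ - φ for each metal:

Photon energy: E = hc/λ = 11.5227 eV

For metal A (φ₁ = 2.0 eV):
KE₁ = E - φ₁ = 11.5227 - 2.0 = 9.5227 eV

For alloy Z (φ₂ = 4.39 eV):
KE₂ = E - φ₂ = 11.5227 - 4.39 = 7.1327 eV

Difference:
ΔKE = KE₁ - KE₂ = 9.5227 - 7.1327 = 2.3900 eV

Note: The difference equals the difference in work functions: 4.39 - 2.0 = 2.39 eV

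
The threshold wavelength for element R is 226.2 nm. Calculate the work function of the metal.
5.48 eV

At the threshold wavelength, photon energy equals work function:
φ = hc/λ₀

Calculating:
φ = (6.626×10⁻³⁴ J·s)(3×10⁸ m/s) / (226.2×10⁻⁹ m)
φ = 5.48 eV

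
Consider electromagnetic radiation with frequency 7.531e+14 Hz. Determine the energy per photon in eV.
3.1146 eV

Using E = hf:

E = hf = (6.626×10⁻³⁴ J·s)(7.531e+14 Hz)
E = 3.1146 eV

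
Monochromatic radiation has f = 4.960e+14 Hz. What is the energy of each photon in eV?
2.0513 eV

Using E = hf:

E = hf = (6.626×10⁻³⁴ J·s)(4.960e+14 Hz)
E = 2.0513 eV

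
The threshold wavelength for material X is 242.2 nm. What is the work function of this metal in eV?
5.12 eV

At the threshold wavelength, photon energy equals work function:
φ = hc/λ₀

Calculating:
φ = (6.626×10⁻³⁴ J·s)(3×10⁸ m/s) / (242.2×10⁻⁹ m)
φ = 5.12 eV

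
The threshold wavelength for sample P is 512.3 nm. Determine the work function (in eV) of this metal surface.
2.42 eV

At the threshold wavelength, photon energy equals work function:
φ = hc/λ₀

Calculating:
φ = (6.626×10⁻³⁴ J·s)(3×10⁸ m/s) / (512.3×10⁻⁹ m)
φ = 2.42 eV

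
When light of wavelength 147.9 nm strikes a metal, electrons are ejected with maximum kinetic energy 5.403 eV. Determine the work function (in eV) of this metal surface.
2.98 eV

From Einstein's photoelectric equation: KE_max = hf - φ = hc/λ - φ

Rearranging for φ:
φ = hc/λ - KE_max

Calculate photon energy:
E_photon = hc/λ = 8.3830 eV

Therefore:
φ = 8.3830 - 5.403 = 2.98 eV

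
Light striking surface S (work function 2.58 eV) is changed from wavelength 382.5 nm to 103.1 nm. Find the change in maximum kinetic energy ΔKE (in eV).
8.7842 eV

Using Einstein's equation: KE_max = hc/λ - φ

For λ₁ = 382.5 nm:
KE₁ = hc/λ₁ - φ = 3.2414 - 2.58 = 0.6614 eV

For λ₂ = 103.1 nm:
KE₂ = hc/λ₂ - φ = 12.0256 - 2.58 = 9.4456 eV

Change in KE:
ΔKE = KE₂ - KE₁ = 9.4456 - 0.6614 = 8.7842 eV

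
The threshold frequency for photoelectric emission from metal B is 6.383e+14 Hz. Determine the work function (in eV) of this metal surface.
2.64 eV

At the threshold frequency, photon energy equals work function:
φ = hf₀

Calculating:
φ = (6.626×10⁻³⁴ J·s)(6.383e+14 Hz)
φ = 2.64 eV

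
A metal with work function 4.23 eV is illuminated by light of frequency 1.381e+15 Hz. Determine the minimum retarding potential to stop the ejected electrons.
1.4814 V

The stopping potential V_s satisfies: eV_s = KE_max

First, find KE_max using Einstein's equation:
E_photon = hf = (6.626×10⁻³⁴ J·s)(1.381e+15 Hz) = 5.7114 eV
KE_max = E_photon - φ = 5.7114 - 4.23 = 1.4814 eV

Since eV_s = KE_max:
V_s = KE_max/e = 1.4814 V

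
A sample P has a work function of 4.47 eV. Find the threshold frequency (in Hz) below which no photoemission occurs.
1.0808e+15 Hz

The threshold frequency is when the photon energy equals the work function:
hf₀ = φ

Solving for f₀:
f₀ = φ/h = (4.47 eV × 1.602×10⁻¹⁹ J/eV) / (6.626×10⁻³⁴ J·s)
f₀ = 1.0808e+15 Hz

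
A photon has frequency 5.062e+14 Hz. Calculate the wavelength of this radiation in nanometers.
592.24 nm

Using the wave equation: c = fλ

Solving for wavelength:
λ = c/f = (3×10⁸ m/s) / (5.062e+14 Hz)
λ = 592.24 nm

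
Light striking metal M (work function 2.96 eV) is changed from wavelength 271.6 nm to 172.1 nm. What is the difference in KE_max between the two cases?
2.6392 eV

Using Einstein's equation: KE_max = hc/λ - φ

For λ₁ = 271.6 nm:
KE₁ = hc/λ₁ - φ = 4.5650 - 2.96 = 1.6050 eV

For λ₂ = 172.1 nm:
KE₂ = hc/λ₂ - φ = 7.2042 - 2.96 = 4.2442 eV

Change in KE:
ΔKE = KE₂ - KE₁ = 4.2442 - 1.6050 = 2.6392 eV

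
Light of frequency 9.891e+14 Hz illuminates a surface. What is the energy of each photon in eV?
4.0906 eV

Using E = hf:

E = hf = (6.626×10⁻³⁴ J·s)(9.891e+14 Hz)
E = 4.0906 eV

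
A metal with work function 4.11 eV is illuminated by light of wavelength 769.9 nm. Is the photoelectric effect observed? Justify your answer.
No

For photoemission, the photon energy must exceed the work function.

Photon energy: E = hc/λ = 1.6104 eV
Work function: φ = 4.11 eV

Since E_photon (1.6104 eV) < φ (4.11 eV), photoemission will NOT occur.
The threshold wavelength is λ₀ = hc/φ = 301.7 nm.
Since 769.9 nm > 301.7 nm, the photons lack sufficient energy.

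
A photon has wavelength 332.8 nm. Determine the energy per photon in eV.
3.7255 eV

Using E = hf = hc/λ:

E = hc/λ = (6.626×10⁻³⁴ J·s)(3×10⁸ m/s) / (332.8×10⁻⁹ m)
E = 3.7255 eV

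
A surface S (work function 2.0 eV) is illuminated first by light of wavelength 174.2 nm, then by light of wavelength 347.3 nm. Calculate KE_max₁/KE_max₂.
3.2596

Using Einstein's equation: KE_max = hc/λ - φ

For λ₁ = 174.2 nm:
E₁ = hc/λ₁ = 7.1173 eV
KE₁ = E₁ - φ = 7.1173 - 2.0 = 5.1173 eV

For λ₂ = 347.3 nm:
E₂ = hc/λ₂ = 3.5699 eV
KE₂ = E₂ - φ = 3.5699 - 2.0 = 1.5699 eV

Ratio: KE₁/KE₂ = 5.1173/1.5699 = 3.2596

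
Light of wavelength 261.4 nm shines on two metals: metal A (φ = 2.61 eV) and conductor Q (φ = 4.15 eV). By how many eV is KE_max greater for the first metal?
1.5400 eV

Using KE_max = hc/λ - φ for each metal:

Photon energy: E = hc/λ = 4.7431 eV

For metal A (φ₁ = 2.61 eV):
KE₁ = E - φ₁ = 4.7431 - 2.61 = 2.1331 eV

For conductor Q (φ₂ = 4.15 eV):
KE₂ = E - φ₂ = 4.7431 - 4.15 = 0.5931 eV

Difference:
ΔKE = KE₁ - KE₂ = 2.1331 - 0.5931 = 1.5400 eV

Note: The difference equals the difference in work functions: 4.15 - 2.61 = 1.54 eV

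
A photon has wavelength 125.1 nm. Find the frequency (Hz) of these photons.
2.3964e+15 Hz

Using the wave equation: c = fλ

Solving for frequency:
f = c/λ = (3×10⁸ m/s) / (125.1×10⁻⁹ m)
f = 2.3964e+15 Hz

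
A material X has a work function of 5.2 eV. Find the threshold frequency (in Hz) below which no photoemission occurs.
1.2574e+15 Hz

The threshold frequency is when the photon energy equals the work function:
hf₀ = φ

Solving for f₀:
f₀ = φ/h = (5.2 eV × 1.602×10⁻¹⁹ J/eV) / (6.626×10⁻³⁴ J·s)
f₀ = 1.2574e+15 Hz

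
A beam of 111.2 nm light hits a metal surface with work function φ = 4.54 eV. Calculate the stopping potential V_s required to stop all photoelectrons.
6.6097 V

The stopping potential V_s satisfies: eV_s = KE_max

First, find KE_max using Einstein's equation:
E_photon = hc/λ = 11.1497 eV
KE_max = E_photon - φ = 11.1497 - 4.54 = 6.6097 eV

Since eV_s = KE_max:
V_s = KE_max/e = 6.6097 V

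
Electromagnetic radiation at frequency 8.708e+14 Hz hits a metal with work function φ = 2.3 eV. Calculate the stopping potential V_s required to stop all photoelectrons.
1.3013 V

The stopping potential V_s satisfies: eV_s = KE_max

First, find KE_max using Einstein's equation:
E_photon = hf = (6.626×10⁻³⁴ J·s)(8.708e+14 Hz) = 3.6013 eV
KE_max = E_photon - φ = 3.6013 - 2.3 = 1.3013 eV

Since eV_s = KE_max:
V_s = KE_max/e = 1.3013 V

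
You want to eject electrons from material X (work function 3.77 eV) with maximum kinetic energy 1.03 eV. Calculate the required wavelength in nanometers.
258.30 nm

From Einstein's equation: KE_max = hc/λ - φ

Rearranging for λ:
hc/λ = KE_max + φ
λ = hc/(KE_max + φ)

Required photon energy:
E_photon = KE_max + φ = 1.03 + 3.77 = 4.80 eV

Required wavelength:
λ = hc/E_photon = (6.626×10⁻³⁴)(3×10⁸) / (4.80 × 1.602×10⁻¹⁹)
λ = 258.30 nm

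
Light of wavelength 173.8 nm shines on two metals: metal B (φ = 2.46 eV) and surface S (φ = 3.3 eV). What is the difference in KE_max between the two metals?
0.8400 eV

Using KE_max = hc/λ - φ for each metal:

Photon energy: E = hc/λ = 7.1337 eV

For metal B (φ₁ = 2.46 eV):
KE₁ = E - φ₁ = 7.1337 - 2.46 = 4.6737 eV

For surface S (φ₂ = 3.3 eV):
KE₂ = E - φ₂ = 7.1337 - 3.3 = 3.8337 eV

Difference:
ΔKE = KE₁ - KE₂ = 4.6737 - 3.8337 = 0.8400 eV

Note: The difference equals the difference in work functions: 3.3 - 2.46 = 0.84 eV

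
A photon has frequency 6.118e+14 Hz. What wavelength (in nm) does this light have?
490.02 nm

Using the wave equation: c = fλ

Solving for wavelength:
λ = c/f = (3×10⁸ m/s) / (6.118e+14 Hz)
λ = 490.02 nm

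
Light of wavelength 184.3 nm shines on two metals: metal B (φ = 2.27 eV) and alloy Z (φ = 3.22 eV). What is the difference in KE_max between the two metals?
0.9500 eV

Using KE_max = hc/λ - φ for each metal:

Photon energy: E = hc/λ = 6.7273 eV

For metal B (φ₁ = 2.27 eV):
KE₁ = E - φ₁ = 6.7273 - 2.27 = 4.4573 eV

For alloy Z (φ₂ = 3.22 eV):
KE₂ = E - φ₂ = 6.7273 - 3.22 = 3.5073 eV

Difference:
ΔKE = KE₁ - KE₂ = 4.4573 - 3.5073 = 0.9500 eV

Note: The difference equals the difference in work functions: 3.22 - 2.27 = 0.95 eV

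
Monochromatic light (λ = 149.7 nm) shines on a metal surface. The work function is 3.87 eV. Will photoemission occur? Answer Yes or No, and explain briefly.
Yes

For photoemission, the photon energy must exceed the work function.

Photon energy: E = hc/λ = 8.2822 eV
Work function: φ = 3.87 eV

Since E_photon (8.2822 eV) > φ (3.87 eV), photoemission WILL occur.
The threshold wavelength is λ₀ = hc/φ = 320.4 nm.
Since 149.7 nm < 320.4 nm, the light has sufficient energy.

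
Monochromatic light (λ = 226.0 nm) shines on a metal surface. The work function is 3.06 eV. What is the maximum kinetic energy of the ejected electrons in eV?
2.4260 eV

Using Einstein's photoelectric equation: KE_max = hf - φ = hc/λ - φ

First, calculate the photon energy:
E_photon = hc/λ = (6.626×10⁻³⁴ J·s)(3×10⁸ m/s) / (226.0×10⁻⁹ m)
E_photon = 5.4860 eV

Then, the maximum kinetic energy:
KE_max = E_photon - φ = 5.4860 eV - 3.06 eV = 2.4260 eV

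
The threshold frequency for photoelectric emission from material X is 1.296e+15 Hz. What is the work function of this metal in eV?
5.36 eV

At the threshold frequency, photon energy equals work function:
φ = hf₀

Calculating:
φ = (6.626×10⁻³⁴ J·s)(1.296e+15 Hz)
φ = 5.36 eV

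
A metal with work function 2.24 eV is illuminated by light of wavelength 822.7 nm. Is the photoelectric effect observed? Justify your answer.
No

For photoemission, the photon energy must exceed the work function.

Photon energy: E = hc/λ = 1.5070 eV
Work function: φ = 2.24 eV

Since E_photon (1.5070 eV) < φ (2.24 eV), photoemission will NOT occur.
The threshold wavelength is λ₀ = hc/φ = 553.5 nm.
Since 822.7 nm > 553.5 nm, the photons lack sufficient energy.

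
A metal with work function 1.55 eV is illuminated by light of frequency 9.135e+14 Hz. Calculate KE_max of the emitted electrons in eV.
2.2279 eV

Using Einstein's photoelectric equation: KE_max = hf - φ

First, calculate the photon energy:
E_photon = hf = (6.626×10⁻³⁴ J·s)(9.135e+14 Hz)
E_photon = 3.7779 eV

Then, the maximum kinetic energy:
KE_max = E_photon - φ = 3.7779 eV - 1.55 eV = 2.2279 eV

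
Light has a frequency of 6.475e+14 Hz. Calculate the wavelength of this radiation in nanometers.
463.00 nm

Using the wave equation: c = fλ

Solving for wavelength:
λ = c/f = (3×10⁸ m/s) / (6.475e+14 Hz)
λ = 463.00 nm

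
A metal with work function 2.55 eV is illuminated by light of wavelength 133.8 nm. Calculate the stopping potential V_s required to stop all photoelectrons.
6.7164 V

The stopping potential V_s satisfies: eV_s = KE_max

First, find KE_max using Einstein's equation:
E_photon = hc/λ = 9.2664 eV
KE_max = E_photon - φ = 9.2664 - 2.55 = 6.7164 eV

Since eV_s = KE_max:
V_s = KE_max/e = 6.7164 V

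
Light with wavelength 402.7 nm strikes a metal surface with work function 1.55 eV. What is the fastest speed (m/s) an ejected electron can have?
7.3334e+05 m/s

First, find the maximum kinetic energy:
E_photon = hc/λ = 3.0788 eV
KE_max = E_photon - φ = 3.0788 - 1.55 = 1.5288 eV

Convert to Joules: KE_max = 1.5288 × 1.602×10⁻¹⁹ J = 2.4494e-19 J

Then use KE = ½mv² to find velocity:
v = √(2·KE/m) = √(2 × 2.4494e-19 J / 9.109e-31 kg)
v = 7.3334e+05 m/s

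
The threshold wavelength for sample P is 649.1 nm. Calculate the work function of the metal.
1.91 eV

At the threshold wavelength, photon energy equals work function:
φ = hc/λ₀

Calculating:
φ = (6.626×10⁻³⁴ J·s)(3×10⁸ m/s) / (649.1×10⁻⁹ m)
φ = 1.91 eV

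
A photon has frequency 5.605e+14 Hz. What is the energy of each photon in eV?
2.3180 eV

Using E = hf:

E = hf = (6.626×10⁻³⁴ J·s)(5.605e+14 Hz)
E = 2.3180 eV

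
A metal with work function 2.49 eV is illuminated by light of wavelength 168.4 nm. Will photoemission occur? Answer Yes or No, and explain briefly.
Yes

For photoemission, the photon energy must exceed the work function.

Photon energy: E = hc/λ = 7.3625 eV
Work function: φ = 2.49 eV

Since E_photon (7.3625 eV) > φ (2.49 eV), photoemission WILL occur.
The threshold wavelength is λ₀ = hc/φ = 497.9 nm.
Since 168.4 nm < 497.9 nm, the light has sufficient energy.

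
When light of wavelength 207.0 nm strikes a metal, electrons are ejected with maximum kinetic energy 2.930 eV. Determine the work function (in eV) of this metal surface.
3.06 eV

From Einstein's photoelectric equation: KE_max = hf - φ = hc/λ - φ

Rearranging for φ:
φ = hc/λ - KE_max

Calculate photon energy:
E_photon = hc/λ = 5.9896 eV

Therefore:
φ = 5.9896 - 2.930 = 3.06 eV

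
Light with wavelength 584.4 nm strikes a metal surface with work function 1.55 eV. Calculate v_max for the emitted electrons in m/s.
4.4839e+05 m/s

First, find the maximum kinetic energy:
E_photon = hc/λ = 2.1216 eV
KE_max = E_photon - φ = 2.1216 - 1.55 = 0.5716 eV

Convert to Joules: KE_max = 0.5716 × 1.602×10⁻¹⁹ J = 9.1575e-20 J

Then use KE = ½mv² to find velocity:
v = √(2·KE/m) = √(2 × 9.1575e-20 J / 9.109e-31 kg)
v = 4.4839e+05 m/s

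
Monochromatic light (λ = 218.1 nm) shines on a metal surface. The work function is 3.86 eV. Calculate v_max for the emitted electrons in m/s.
8.0117e+05 m/s

First, find the maximum kinetic energy:
E_photon = hc/λ = 5.6847 eV
KE_max = E_photon - φ = 5.6847 - 3.86 = 1.8247 eV

Convert to Joules: KE_max = 1.8247 × 1.602×10⁻¹⁹ J = 2.9236e-19 J

Then use KE = ½mv² to find velocity:
v = √(2·KE/m) = √(2 × 2.9236e-19 J / 9.109e-31 kg)
v = 8.0117e+05 m/s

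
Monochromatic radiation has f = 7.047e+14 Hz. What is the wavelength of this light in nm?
425.42 nm

Using the wave equation: c = fλ

Solving for wavelength:
λ = c/f = (3×10⁸ m/s) / (7.047e+14 Hz)
λ = 425.42 nm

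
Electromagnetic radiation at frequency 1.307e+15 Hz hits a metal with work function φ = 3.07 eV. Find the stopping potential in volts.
2.3353 V

The stopping potential V_s satisfies: eV_s = KE_max

First, find KE_max using Einstein's equation:
E_photon = hf = (6.626×10⁻³⁴ J·s)(1.307e+15 Hz) = 5.4053 eV
KE_max = E_photon - φ = 5.4053 - 3.07 = 2.3353 eV

Since eV_s = KE_max:
V_s = KE_max/e = 2.3353 V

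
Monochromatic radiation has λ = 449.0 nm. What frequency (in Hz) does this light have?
6.6769e+14 Hz

Using the wave equation: c = fλ

Solving for frequency:
f = c/λ = (3×10⁸ m/s) / (449.0×10⁻⁹ m)
f = 6.6769e+14 Hz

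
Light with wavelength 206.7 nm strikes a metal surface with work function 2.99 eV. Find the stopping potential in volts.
3.0083 V

The stopping potential V_s satisfies: eV_s = KE_max

First, find KE_max using Einstein's equation:
E_photon = hc/λ = 5.9983 eV
KE_max = E_photon - φ = 5.9983 - 2.99 = 3.0083 eV

Since eV_s = KE_max:
V_s = KE_max/e = 3.0083 V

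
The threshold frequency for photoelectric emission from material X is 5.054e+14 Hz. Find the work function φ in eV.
2.09 eV

At the threshold frequency, photon energy equals work function:
φ = hf₀

Calculating:
φ = (6.626×10⁻³⁴ J·s)(5.054e+14 Hz)
φ = 2.09 eV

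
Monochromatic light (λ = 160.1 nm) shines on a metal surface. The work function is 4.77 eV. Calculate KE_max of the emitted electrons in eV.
2.9742 eV

Using Einstein's photoelectric equation: KE_max = hf - φ = hc/λ - φ

First, calculate the photon energy:
E_photon = hc/λ = (6.626×10⁻³⁴ J·s)(3×10⁸ m/s) / (160.1×10⁻⁹ m)
E_photon = 7.7442 eV

Then, the maximum kinetic energy:
KE_max = E_photon - φ = 7.7442 eV - 4.77 eV = 2.9742 eV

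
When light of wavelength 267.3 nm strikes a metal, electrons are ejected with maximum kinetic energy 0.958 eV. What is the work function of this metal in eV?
3.68 eV

From Einstein's photoelectric equation: KE_max = hf - φ = hc/λ - φ

Rearranging for φ:
φ = hc/λ - KE_max

Calculate photon energy:
E_photon = hc/λ = 4.6384 eV

Therefore:
φ = 4.6384 - 0.958 = 3.68 eV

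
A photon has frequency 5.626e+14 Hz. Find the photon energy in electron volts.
2.3267 eV

Using E = hf:

E = hf = (6.626×10⁻³⁴ J·s)(5.626e+14 Hz)
E = 2.3267 eV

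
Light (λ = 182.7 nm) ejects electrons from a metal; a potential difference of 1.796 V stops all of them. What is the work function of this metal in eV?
4.99 eV

The stopping potential gives the maximum kinetic energy: KE_max = eV_s = 1.796 eV

From Einstein's photoelectric equation: KE_max = hc/λ - φ
Rearranging: φ = hc/λ - KE_max

Calculate photon energy:
E_photon = hc/λ = (6.626×10⁻³⁴ J·s)(3×10⁸ m/s) / (182.7×10⁻⁹ m) = 6.7862 eV

Therefore:
φ = 6.7862 - 1.796 = 4.99 eV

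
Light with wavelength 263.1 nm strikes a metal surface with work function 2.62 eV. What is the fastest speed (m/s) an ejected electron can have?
8.5793e+05 m/s

First, find the maximum kinetic energy:
E_photon = hc/λ = 4.7124 eV
KE_max = E_photon - φ = 4.7124 - 2.62 = 2.0924 eV

Convert to Joules: KE_max = 2.0924 × 1.602×10⁻¹⁹ J = 3.3525e-19 J

Then use KE = ½mv² to find velocity:
v = √(2·KE/m) = √(2 × 3.3525e-19 J / 9.109e-31 kg)
v = 8.5793e+05 m/s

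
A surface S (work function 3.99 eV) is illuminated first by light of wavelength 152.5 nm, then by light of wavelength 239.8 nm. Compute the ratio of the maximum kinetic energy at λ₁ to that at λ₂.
3.5076

Using Einstein's equation: KE_max = hc/λ - φ

For λ₁ = 152.5 nm:
E₁ = hc/λ₁ = 8.1301 eV
KE₁ = E₁ - φ = 8.1301 - 3.99 = 4.1401 eV

For λ₂ = 239.8 nm:
E₂ = hc/λ₂ = 5.1703 eV
KE₂ = E₂ - φ = 5.1703 - 3.99 = 1.1803 eV

Ratio: KE₁/KE₂ = 4.1401/1.1803 = 3.5076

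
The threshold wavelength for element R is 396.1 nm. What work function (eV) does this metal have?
3.13 eV

At the threshold wavelength, photon energy equals work function:
φ = hc/λ₀

Calculating:
φ = (6.626×10⁻³⁴ J·s)(3×10⁸ m/s) / (396.1×10⁻⁹ m)
φ = 3.13 eV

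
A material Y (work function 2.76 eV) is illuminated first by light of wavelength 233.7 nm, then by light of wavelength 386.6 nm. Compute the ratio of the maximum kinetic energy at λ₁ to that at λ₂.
5.6936

Using Einstein's equation: KE_max = hc/λ - φ

For λ₁ = 233.7 nm:
E₁ = hc/λ₁ = 5.3053 eV
KE₁ = E₁ - φ = 5.3053 - 2.76 = 2.5453 eV

For λ₂ = 386.6 nm:
E₂ = hc/λ₂ = 3.2070 eV
KE₂ = E₂ - φ = 3.2070 - 2.76 = 0.4470 eV

Ratio: KE₁/KE₂ = 2.5453/0.4470 = 5.6936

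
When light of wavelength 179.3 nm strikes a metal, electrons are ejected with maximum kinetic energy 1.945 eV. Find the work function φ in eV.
4.97 eV

From Einstein's photoelectric equation: KE_max = hf - φ = hc/λ - φ

Rearranging for φ:
φ = hc/λ - KE_max

Calculate photon energy:
E_photon = hc/λ = 6.9149 eV

Therefore:
φ = 6.9149 - 1.945 = 4.97 eV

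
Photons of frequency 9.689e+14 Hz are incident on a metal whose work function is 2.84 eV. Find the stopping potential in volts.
1.1670 V

The stopping potential V_s satisfies: eV_s = KE_max

First, find KE_max using Einstein's equation:
E_photon = hf = (6.626×10⁻³⁴ J·s)(9.689e+14 Hz) = 4.0070 eV
KE_max = E_photon - φ = 4.0070 - 2.84 = 1.1670 eV

Since eV_s = KE_max:
V_s = KE_max/e = 1.1670 V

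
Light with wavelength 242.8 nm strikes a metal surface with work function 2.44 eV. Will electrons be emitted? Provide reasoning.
Yes

For photoemission, the photon energy must exceed the work function.

Photon energy: E = hc/λ = 5.1064 eV
Work function: φ = 2.44 eV

Since E_photon (5.1064 eV) > φ (2.44 eV), photoemission WILL occur.
The threshold wavelength is λ₀ = hc/φ = 508.1 nm.
Since 242.8 nm < 508.1 nm, the light has sufficient energy.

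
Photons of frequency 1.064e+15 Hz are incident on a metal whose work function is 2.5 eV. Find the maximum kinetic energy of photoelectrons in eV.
1.9004 eV

Using Einstein's photoelectric equation: KE_max = hf - φ

First, calculate the photon energy:
E_photon = hf = (6.626×10⁻³⁴ J·s)(1.064e+15 Hz)
E_photon = 4.4004 eV

Then, the maximum kinetic energy:
KE_max = E_photon - φ = 4.4004 eV - 2.5 eV = 1.9004 eV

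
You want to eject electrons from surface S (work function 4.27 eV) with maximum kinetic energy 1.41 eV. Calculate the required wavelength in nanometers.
218.28 nm

From Einstein's equation: KE_max = hc/λ - φ

Rearranging for λ:
hc/λ = KE_max + φ
λ = hc/(KE_max + φ)

Required photon energy:
E_photon = KE_max + φ = 1.41 + 4.27 = 5.68 eV

Required wavelength:
λ = hc/E_photon = (6.626×10⁻³⁴)(3×10⁸) / (5.68 × 1.602×10⁻¹⁹)
λ = 218.28 nm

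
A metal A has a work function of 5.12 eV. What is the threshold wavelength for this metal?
242.16 nm

The threshold wavelength is when the photon energy equals the work function:
hc/λ₀ = φ

Solving for λ₀:
λ₀ = hc/φ = (6.626×10⁻³⁴ J·s)(3×10⁸ m/s) / (5.12 eV × 1.602×10⁻¹⁹ J/eV)
λ₀ = 242.16 nm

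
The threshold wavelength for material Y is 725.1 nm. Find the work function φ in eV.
1.71 eV

At the threshold wavelength, photon energy equals work function:
φ = hc/λ₀

Calculating:
φ = (6.626×10⁻³⁴ J·s)(3×10⁸ m/s) / (725.1×10⁻⁹ m)
φ = 1.71 eV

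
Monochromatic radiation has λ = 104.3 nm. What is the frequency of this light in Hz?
2.8743e+15 Hz

Using the wave equation: c = fλ

Solving for frequency:
f = c/λ = (3×10⁸ m/s) / (104.3×10⁻⁹ m)
f = 2.8743e+15 Hz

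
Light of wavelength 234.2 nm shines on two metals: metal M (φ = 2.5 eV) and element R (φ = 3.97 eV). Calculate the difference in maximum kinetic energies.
1.4700 eV

Using KE_max = hc/λ - φ for each metal:

Photon energy: E = hc/λ = 5.2939 eV

For metal M (φ₁ = 2.5 eV):
KE₁ = E - φ₁ = 5.2939 - 2.5 = 2.7939 eV

For element R (φ₂ = 3.97 eV):
KE₂ = E - φ₂ = 5.2939 - 3.97 = 1.3239 eV

Difference:
ΔKE = KE₁ - KE₂ = 2.7939 - 1.3239 = 1.4700 eV

Note: The difference equals the difference in work functions: 3.97 - 2.5 = 1.47 eV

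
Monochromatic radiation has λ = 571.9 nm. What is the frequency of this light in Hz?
5.2420e+14 Hz

Using the wave equation: c = fλ

Solving for frequency:
f = c/λ = (3×10⁸ m/s) / (571.9×10⁻⁹ m)
f = 5.2420e+14 Hz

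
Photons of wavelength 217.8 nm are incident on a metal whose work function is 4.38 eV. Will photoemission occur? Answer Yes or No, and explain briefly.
Yes

For photoemission, the photon energy must exceed the work function.

Photon energy: E = hc/λ = 5.6926 eV
Work function: φ = 4.38 eV

Since E_photon (5.6926 eV) > φ (4.38 eV), photoemission WILL occur.
The threshold wavelength is λ₀ = hc/φ = 283.1 nm.
Since 217.8 nm < 283.1 nm, the light has sufficient energy.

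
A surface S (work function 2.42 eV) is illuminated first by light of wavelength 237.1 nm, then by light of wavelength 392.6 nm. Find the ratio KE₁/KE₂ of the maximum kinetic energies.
3.8063

Using Einstein's equation: KE_max = hc/λ - φ

For λ₁ = 237.1 nm:
E₁ = hc/λ₁ = 5.2292 eV
KE₁ = E₁ - φ = 5.2292 - 2.42 = 2.8092 eV

For λ₂ = 392.6 nm:
E₂ = hc/λ₂ = 3.1580 eV
KE₂ = E₂ - φ = 3.1580 - 2.42 = 0.7380 eV

Ratio: KE₁/KE₂ = 2.8092/0.7380 = 3.8063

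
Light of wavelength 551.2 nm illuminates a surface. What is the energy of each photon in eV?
2.2494 eV

Using E = hf = hc/λ:

E = hc/λ = (6.626×10⁻³⁴ J·s)(3×10⁸ m/s) / (551.2×10⁻⁹ m)
E = 2.2494 eV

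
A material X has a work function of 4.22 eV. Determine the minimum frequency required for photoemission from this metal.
1.0204e+15 Hz

The threshold frequency is when the photon energy equals the work function:
hf₀ = φ

Solving for f₀:
f₀ = φ/h = (4.22 eV × 1.602×10⁻¹⁹ J/eV) / (6.626×10⁻³⁴ J·s)
f₀ = 1.0204e+15 Hz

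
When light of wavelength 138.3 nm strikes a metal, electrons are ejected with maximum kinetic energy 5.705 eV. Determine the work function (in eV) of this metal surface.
3.26 eV

From Einstein's photoelectric equation: KE_max = hf - φ = hc/λ - φ

Rearranging for φ:
φ = hc/λ - KE_max

Calculate photon energy:
E_photon = hc/λ = 8.9649 eV

Therefore:
φ = 8.9649 - 5.705 = 3.26 eV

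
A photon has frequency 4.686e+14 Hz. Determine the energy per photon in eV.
1.9380 eV

Using E = hf:

E = hf = (6.626×10⁻³⁴ J·s)(4.686e+14 Hz)
E = 1.9380 eV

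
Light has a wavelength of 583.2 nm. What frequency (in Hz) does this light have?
5.1405e+14 Hz

Using the wave equation: c = fλ

Solving for frequency:
f = c/λ = (3×10⁸ m/s) / (583.2×10⁻⁹ m)
f = 5.1405e+14 Hz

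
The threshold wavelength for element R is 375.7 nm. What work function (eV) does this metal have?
3.30 eV

At the threshold wavelength, photon energy equals work function:
φ = hc/λ₀

Calculating:
φ = (6.626×10⁻³⁴ J·s)(3×10⁸ m/s) / (375.7×10⁻⁹ m)
φ = 3.30 eV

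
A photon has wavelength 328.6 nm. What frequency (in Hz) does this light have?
9.1233e+14 Hz

Using the wave equation: c = fλ

Solving for frequency:
f = c/λ = (3×10⁸ m/s) / (328.6×10⁻⁹ m)
f = 9.1233e+14 Hz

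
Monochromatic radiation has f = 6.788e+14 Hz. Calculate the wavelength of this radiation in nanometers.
441.65 nm

Using the wave equation: c = fλ

Solving for wavelength:
λ = c/f = (3×10⁸ m/s) / (6.788e+14 Hz)
λ = 441.65 nm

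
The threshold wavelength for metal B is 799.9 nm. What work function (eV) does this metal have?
1.55 eV

At the threshold wavelength, photon energy equals work function:
φ = hc/λ₀

Calculating:
φ = (6.626×10⁻³⁴ J·s)(3×10⁸ m/s) / (799.9×10⁻⁹ m)
φ = 1.55 eV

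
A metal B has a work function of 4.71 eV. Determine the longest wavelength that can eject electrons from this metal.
263.24 nm

The threshold wavelength is when the photon energy equals the work function:
hc/λ₀ = φ

Solving for λ₀:
λ₀ = hc/φ = (6.626×10⁻³⁴ J·s)(3×10⁸ m/s) / (4.71 eV × 1.602×10⁻¹⁹ J/eV)
λ₀ = 263.24 nm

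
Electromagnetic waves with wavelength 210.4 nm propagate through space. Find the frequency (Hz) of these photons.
1.4249e+15 Hz

Using the wave equation: c = fλ

Solving for frequency:
f = c/λ = (3×10⁸ m/s) / (210.4×10⁻⁹ m)
f = 1.4249e+15 Hz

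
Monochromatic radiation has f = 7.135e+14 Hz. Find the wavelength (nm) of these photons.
420.17 nm

Using the wave equation: c = fλ

Solving for wavelength:
λ = c/f = (3×10⁸ m/s) / (7.135e+14 Hz)
λ = 420.17 nm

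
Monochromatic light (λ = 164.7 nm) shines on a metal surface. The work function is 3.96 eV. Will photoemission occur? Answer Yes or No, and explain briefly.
Yes

For photoemission, the photon energy must exceed the work function.

Photon energy: E = hc/λ = 7.5279 eV
Work function: φ = 3.96 eV

Since E_photon (7.5279 eV) > φ (3.96 eV), photoemission WILL occur.
The threshold wavelength is λ₀ = hc/φ = 313.1 nm.
Since 164.7 nm < 313.1 nm, the light has sufficient energy.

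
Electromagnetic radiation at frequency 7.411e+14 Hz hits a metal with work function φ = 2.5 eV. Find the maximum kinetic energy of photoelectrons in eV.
0.5649 eV

Using Einstein's photoelectric equation: KE_max = hf - φ

First, calculate the photon energy:
E_photon = hf = (6.626×10⁻³⁴ J·s)(7.411e+14 Hz)
E_photon = 3.0649 eV

Then, the maximum kinetic energy:
KE_max = E_photon - φ = 3.0649 eV - 2.5 eV = 0.5649 eV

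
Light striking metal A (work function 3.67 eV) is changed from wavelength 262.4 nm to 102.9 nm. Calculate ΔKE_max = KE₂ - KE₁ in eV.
7.3240 eV

Using Einstein's equation: KE_max = hc/λ - φ

For λ₁ = 262.4 nm:
KE₁ = hc/λ₁ - φ = 4.7250 - 3.67 = 1.0550 eV

For λ₂ = 102.9 nm:
KE₂ = hc/λ₂ - φ = 12.0490 - 3.67 = 8.3790 eV

Change in KE:
ΔKE = KE₂ - KE₁ = 8.3790 - 1.0550 = 7.3240 eV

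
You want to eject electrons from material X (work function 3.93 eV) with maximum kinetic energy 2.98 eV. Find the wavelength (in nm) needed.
179.43 nm

From Einstein's equation: KE_max = hc/λ - φ

Rearranging for λ:
hc/λ = KE_max + φ
λ = hc/(KE_max + φ)

Required photon energy:
E_photon = KE_max + φ = 2.98 + 3.93 = 6.91 eV

Required wavelength:
λ = hc/E_photon = (6.626×10⁻³⁴)(3×10⁸) / (6.91 × 1.602×10⁻¹⁹)
λ = 179.43 nm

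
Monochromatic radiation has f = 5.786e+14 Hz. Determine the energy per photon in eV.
2.3929 eV

Using E = hf:

E = hf = (6.626×10⁻³⁴ J·s)(5.786e+14 Hz)
E = 2.3929 eV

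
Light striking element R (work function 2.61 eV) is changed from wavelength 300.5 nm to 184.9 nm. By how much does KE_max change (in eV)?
2.5795 eV

Using Einstein's equation: KE_max = hc/λ - φ

For λ₁ = 300.5 nm:
KE₁ = hc/λ₁ - φ = 4.1259 - 2.61 = 1.5159 eV

For λ₂ = 184.9 nm:
KE₂ = hc/λ₂ - φ = 6.7055 - 2.61 = 4.0955 eV

Change in KE:
ΔKE = KE₂ - KE₁ = 4.0955 - 1.5159 = 2.5795 eV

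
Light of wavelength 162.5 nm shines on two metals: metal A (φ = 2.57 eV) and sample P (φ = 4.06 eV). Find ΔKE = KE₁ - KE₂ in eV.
1.4900 eV

Using KE_max = hc/λ - φ for each metal:

Photon energy: E = hc/λ = 7.6298 eV

For metal A (φ₁ = 2.57 eV):
KE₁ = E - φ₁ = 7.6298 - 2.57 = 5.0598 eV

For sample P (φ₂ = 4.06 eV):
KE₂ = E - φ₂ = 7.6298 - 4.06 = 3.5698 eV

Difference:
ΔKE = KE₁ - KE₂ = 5.0598 - 3.5698 = 1.4900 eV

Note: The difference equals the difference in work functions: 4.06 - 2.57 = 1.49 eV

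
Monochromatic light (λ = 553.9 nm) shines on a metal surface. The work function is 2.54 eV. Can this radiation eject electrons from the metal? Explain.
No

For photoemission, the photon energy must exceed the work function.

Photon energy: E = hc/λ = 2.2384 eV
Work function: φ = 2.54 eV

Since E_photon (2.2384 eV) < φ (2.54 eV), photoemission will NOT occur.
The threshold wavelength is λ₀ = hc/φ = 488.1 nm.
Since 553.9 nm > 488.1 nm, the photons lack sufficient energy.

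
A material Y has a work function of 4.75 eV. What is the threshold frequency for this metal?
1.1485e+15 Hz

The threshold frequency is when the photon energy equals the work function:
hf₀ = φ

Solving for f₀:
f₀ = φ/h = (4.75 eV × 1.602×10⁻¹⁹ J/eV) / (6.626×10⁻³⁴ J·s)
f₀ = 1.1485e+15 Hz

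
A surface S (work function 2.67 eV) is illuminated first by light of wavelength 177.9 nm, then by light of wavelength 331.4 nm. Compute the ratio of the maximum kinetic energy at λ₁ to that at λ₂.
4.0135

Using Einstein's equation: KE_max = hc/λ - φ

For λ₁ = 177.9 nm:
E₁ = hc/λ₁ = 6.9693 eV
KE₁ = E₁ - φ = 6.9693 - 2.67 = 4.2993 eV

For λ₂ = 331.4 nm:
E₂ = hc/λ₂ = 3.7412 eV
KE₂ = E₂ - φ = 3.7412 - 2.67 = 1.0712 eV

Ratio: KE₁/KE₂ = 4.2993/1.0712 = 4.0135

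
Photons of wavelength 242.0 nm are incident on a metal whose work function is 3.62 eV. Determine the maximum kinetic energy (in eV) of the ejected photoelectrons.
1.5033 eV

Using Einstein's photoelectric equation: KE_max = hf - φ = hc/λ - φ

First, calculate the photon energy:
E_photon = hc/λ = (6.626×10⁻³⁴ J·s)(3×10⁸ m/s) / (242.0×10⁻⁹ m)
E_photon = 5.1233 eV

Then, the maximum kinetic energy:
KE_max = E_photon - φ = 5.1233 eV - 3.62 eV = 1.5033 eV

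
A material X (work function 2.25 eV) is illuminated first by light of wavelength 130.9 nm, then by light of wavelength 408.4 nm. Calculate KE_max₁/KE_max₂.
9.1896

Using Einstein's equation: KE_max = hc/λ - φ

For λ₁ = 130.9 nm:
E₁ = hc/λ₁ = 9.4717 eV
KE₁ = E₁ - φ = 9.4717 - 2.25 = 7.2217 eV

For λ₂ = 408.4 nm:
E₂ = hc/λ₂ = 3.0359 eV
KE₂ = E₂ - φ = 3.0359 - 2.25 = 0.7859 eV

Ratio: KE₁/KE₂ = 7.2217/0.7859 = 9.1896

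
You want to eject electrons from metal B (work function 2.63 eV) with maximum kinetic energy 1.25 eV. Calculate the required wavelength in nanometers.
319.55 nm

From Einstein's equation: KE_max = hc/λ - φ

Rearranging for λ:
hc/λ = KE_max + φ
λ = hc/(KE_max + φ)

Required photon energy:
E_photon = KE_max + φ = 1.25 + 2.63 = 3.88 eV

Required wavelength:
λ = hc/E_photon = (6.626×10⁻³⁴)(3×10⁸) / (3.88 × 1.602×10⁻¹⁹)
λ = 319.55 nm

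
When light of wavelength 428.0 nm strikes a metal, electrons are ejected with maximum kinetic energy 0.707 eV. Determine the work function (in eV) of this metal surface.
2.19 eV

From Einstein's photoelectric equation: KE_max = hf - φ = hc/λ - φ

Rearranging for φ:
φ = hc/λ - KE_max

Calculate photon energy:
E_photon = hc/λ = 2.8968 eV

Therefore:
φ = 2.8968 - 0.707 = 2.19 eV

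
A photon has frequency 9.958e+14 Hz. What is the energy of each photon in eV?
4.1183 eV

Using E = hf:

E = hf = (6.626×10⁻³⁴ J·s)(9.958e+14 Hz)
E = 4.1183 eV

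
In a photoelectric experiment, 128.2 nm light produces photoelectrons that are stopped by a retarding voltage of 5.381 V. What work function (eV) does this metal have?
4.29 eV

The stopping potential gives the maximum kinetic energy: KE_max = eV_s = 5.381 eV

From Einstein's photoelectric equation: KE_max = hc/λ - φ
Rearranging: φ = hc/λ - KE_max

Calculate photon energy:
E_photon = hc/λ = (6.626×10⁻³⁴ J·s)(3×10⁸ m/s) / (128.2×10⁻⁹ m) = 9.6712 eV

Therefore:
φ = 9.6712 - 5.381 = 4.29 eV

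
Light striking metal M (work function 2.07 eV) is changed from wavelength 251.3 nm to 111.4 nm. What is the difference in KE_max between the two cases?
6.1959 eV

Using Einstein's equation: KE_max = hc/λ - φ

For λ₁ = 251.3 nm:
KE₁ = hc/λ₁ - φ = 4.9337 - 2.07 = 2.8637 eV

For λ₂ = 111.4 nm:
KE₂ = hc/λ₂ - φ = 11.1296 - 2.07 = 9.0596 eV

Change in KE:
ΔKE = KE₂ - KE₁ = 9.0596 - 2.8637 = 6.1959 eV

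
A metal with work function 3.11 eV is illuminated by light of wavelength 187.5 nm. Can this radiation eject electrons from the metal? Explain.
Yes

For photoemission, the photon energy must exceed the work function.

Photon energy: E = hc/λ = 6.6125 eV
Work function: φ = 3.11 eV

Since E_photon (6.6125 eV) > φ (3.11 eV), photoemission WILL occur.
The threshold wavelength is λ₀ = hc/φ = 398.7 nm.
Since 187.5 nm < 398.7 nm, the light has sufficient energy.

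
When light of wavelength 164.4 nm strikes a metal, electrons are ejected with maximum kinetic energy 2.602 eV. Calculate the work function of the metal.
4.94 eV

From Einstein's photoelectric equation: KE_max = hf - φ = hc/λ - φ

Rearranging for φ:
φ = hc/λ - KE_max

Calculate photon energy:
E_photon = hc/λ = 7.5416 eV

Therefore:
φ = 7.5416 - 2.602 = 4.94 eV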